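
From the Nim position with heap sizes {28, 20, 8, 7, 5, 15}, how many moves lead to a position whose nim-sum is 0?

In binary:
  11100  (28)
  10100  (20)
  01000  (8)
  00111  (7)
  00101  (5)
  01111  (15)
  -----
  01101  (13)
The overall nim-sum is X = 13. A heap of size p has a winning move iff p XOR X < p (reduce it to p XOR X).
  28: 28 XOR 13 = 17 < 28 — winning move (to 17).
  20: 20 XOR 13 = 25 ≥ 20 — no move.
  8: 8 XOR 13 = 5 < 8 — winning move (to 5).
  7: 7 XOR 13 = 10 ≥ 7 — no move.
  5: 5 XOR 13 = 8 ≥ 5 — no move.
  15: 15 XOR 13 = 2 < 15 — winning move (to 2).
That gives 3 winning moves.

3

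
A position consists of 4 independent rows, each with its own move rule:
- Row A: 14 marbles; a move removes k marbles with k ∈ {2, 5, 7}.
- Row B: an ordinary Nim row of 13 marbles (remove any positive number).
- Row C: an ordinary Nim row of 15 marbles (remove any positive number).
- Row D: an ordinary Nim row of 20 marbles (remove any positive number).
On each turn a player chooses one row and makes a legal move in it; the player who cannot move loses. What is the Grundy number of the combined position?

Grundy values for row A (subtraction set {2, 5, 7}):
g(0) = mex{} = 0
g(1) = mex{} = 0
g(2) = mex{0} = 1
g(3) = mex{0} = 1
g(4) = mex{1} = 0
g(5) = mex{0,1} = 2
g(6) = mex{0} = 1
g(7) = mex{0,1,2} = 3
g(8) = mex{0,1} = 2
g(9) = mex{0,1,3} = 2
g(10) = mex{1,2} = 0
g(11) = mex{0,1,2} = 3
g(12) = mex{0,2,3} = 1
g(13) = mex{1,2,3} = 0
g(14) = mex{1,2,3} = 0
So g(14) = 0.
Row B is a plain Nim row of size 13, so its Grundy value is 13.
Row C is a plain Nim row of size 15, so its Grundy value is 15.
Row D is a plain Nim row of size 20, so its Grundy value is 20.
The value of a disjunctive sum is the nim-sum of the parts.
Combined value = 0 XOR 13 XOR 15 XOR 20 = 22.

22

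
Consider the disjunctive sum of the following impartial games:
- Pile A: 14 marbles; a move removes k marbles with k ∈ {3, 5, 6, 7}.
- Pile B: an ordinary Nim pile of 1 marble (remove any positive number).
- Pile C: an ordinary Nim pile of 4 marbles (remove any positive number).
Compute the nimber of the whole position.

Grundy values for pile A (subtraction set {3, 5, 6, 7}):
k:     0  1  2  3  4  5  6  7  8  9 10 11 12 13 14
g(k):  0  0  0  1  1  1  2  2  2  3  0  0  0  1  1
So g(14) = 1.
Pile B is a plain Nim pile of size 1, so its Grundy value is 1.
Pile C is a plain Nim pile of size 4, so its Grundy value is 4.
The value of a disjunctive sum is the nim-sum of the parts.
Combined value = 1 ⊕ 1 ⊕ 4 = 4.

4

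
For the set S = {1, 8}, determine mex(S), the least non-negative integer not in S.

0 is not in the set, so the mex is 0.

0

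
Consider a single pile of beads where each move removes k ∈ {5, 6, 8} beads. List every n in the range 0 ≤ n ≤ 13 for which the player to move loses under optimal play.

0, 1, 2, 3, 4, 13

Grundy values for subtraction set {5, 6, 8}:
k:     0  1  2  3  4  5  6  7  8  9 10 11 12 13
g(k):  0  0  0  0  0  1  1  1  1  1  2  2  2  0
The P-positions (g = 0) in 0..13 are 0, 1, 2, 3, 4, 13.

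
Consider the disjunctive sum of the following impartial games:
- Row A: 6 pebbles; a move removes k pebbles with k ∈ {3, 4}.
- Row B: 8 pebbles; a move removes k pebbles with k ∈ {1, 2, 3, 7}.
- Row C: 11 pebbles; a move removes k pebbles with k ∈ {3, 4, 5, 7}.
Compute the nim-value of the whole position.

For row A, compute g(0), g(1), … with moves {3, 4}:
k:     0  1  2  3  4  5  6
g(k):  0  0  0  1  1  1  2
So g(6) = 2.
Grundy values for row B (subtraction set {1, 2, 3, 7}):
g(0) = mex{} = 0
g(1) = mex{0} = 1
g(2) = mex{0,1} = 2
g(3) = mex{0,1,2} = 3
g(4) = mex{1,2,3} = 0
g(5) = mex{0,2,3} = 1
g(6) = mex{0,1,3} = 2
g(7) = mex{0,1,2} = 3
g(8) = mex{1,2,3} = 0
So g(8) = 0.
Build the Grundy sequence for row C with g(k) = mex{g(k−s) : s ∈ {3, 4, 5, 7}, s ≤ k}:
g(0) = mex{} = 0
g(1) = mex{} = 0
g(2) = mex{} = 0
g(3) = mex{0} = 1
g(4) = mex{0} = 1
g(5) = mex{0} = 1
g(6) = mex{0,1} = 2
g(7) = mex{0,1} = 2
g(8) = mex{0,1} = 2
g(9) = mex{0,1,2} = 3
g(10) = mex{1,2} = 0
g(11) = mex{1,2} = 0
So g(11) = 0.
By the Sprague-Grundy theorem, the Grundy value of a sum of independent games is the XOR of the component values.
Combined value = 2 XOR 0 XOR 0 = 2.

2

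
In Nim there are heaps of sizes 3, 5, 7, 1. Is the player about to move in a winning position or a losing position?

Losing position

Write each in binary and XOR column by column:
  011  (3)
  101  (5)
  111  (7)
  001  (1)
  ---
  000  (0)
The nim-sum is 0, so this is a P-position: the player to move is in a losing position under optimal play.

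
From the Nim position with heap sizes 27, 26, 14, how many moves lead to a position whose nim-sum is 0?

3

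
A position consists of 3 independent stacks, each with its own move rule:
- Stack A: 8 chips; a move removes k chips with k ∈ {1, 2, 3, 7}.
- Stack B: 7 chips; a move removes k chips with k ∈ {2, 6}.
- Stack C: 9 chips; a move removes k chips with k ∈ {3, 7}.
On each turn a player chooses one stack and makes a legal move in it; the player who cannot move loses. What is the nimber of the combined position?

For stack A, compute g(0), g(1), … with moves {1, 2, 3, 7}:
k:     0  1  2  3  4  5  6  7  8
g(k):  0  1  2  3  0  1  2  3  0
So g(8) = 0.
Grundy values for stack B (subtraction set {2, 6}):
g(0) = mex{} = 0
g(1) = mex{} = 0
g(2) = mex{0} = 1
g(3) = mex{0} = 1
g(4) = mex{1} = 0
g(5) = mex{1} = 0
g(6) = mex{0} = 1
g(7) = mex{0} = 1
So g(7) = 1.
Grundy values for stack C (subtraction set {3, 7}):
k:     0  1  2  3  4  5  6  7  8  9
g(k):  0  0  0  1  1  1  0  2  2  1
So g(9) = 1.
By the Sprague-Grundy theorem, the Grundy value of a sum of independent games is the XOR of the component values.
Combined value = 0 ⊕ 1 ⊕ 1 = 0.

0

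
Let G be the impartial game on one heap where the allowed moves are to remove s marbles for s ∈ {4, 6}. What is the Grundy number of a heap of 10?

Grundy values for subtraction set {4, 6}:
g(0) = mex{} = 0
g(1) = mex{} = 0
g(2) = mex{} = 0
g(3) = mex{} = 0
g(4) = mex{0} = 1
g(5) = mex{0} = 1
g(6) = mex{0} = 1
g(7) = mex{0} = 1
g(8) = mex{0,1} = 2
g(9) = mex{0,1} = 2
g(10) = mex{1} = 0
So g(10) = 0.

0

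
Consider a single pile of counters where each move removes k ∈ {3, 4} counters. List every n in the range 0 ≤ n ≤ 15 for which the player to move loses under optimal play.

0, 1, 2, 7, 8, 9, 14, 15

Build the Grundy sequence with g(k) = mex{g(k−s) : s ∈ {3, 4}, s ≤ k}:
k:     0  1  2  3  4  5  6  7  8  9 10 11 12 13 14 15
g(k):  0  0  0  1  1  1  2  0  0  0  1  1  1  2  0  0
The P-positions (g = 0) in 0..15 are 0, 1, 2, 7, 8, 9, 14, 15.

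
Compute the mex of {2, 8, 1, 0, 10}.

3

The values 0, 1, 2 are all present; 3 is the first non-negative integer missing from the set.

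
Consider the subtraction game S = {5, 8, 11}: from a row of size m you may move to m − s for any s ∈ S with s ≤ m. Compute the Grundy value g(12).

2

Compute g(0), g(1), … for moves {5, 8, 11}:
k:     0  1  2  3  4  5  6  7  8  9 10 11 12
g(k):  0  0  0  0  0  1  1  1  1  1  2  2  2
So g(12) = 2.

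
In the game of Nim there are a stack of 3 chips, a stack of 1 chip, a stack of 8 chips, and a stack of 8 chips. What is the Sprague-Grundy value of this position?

2

Bitwise XOR of the heap sizes:
  0011  (3)
  0001  (1)
  1000  (8)
  1000  (8)
  ----
  0010  (2)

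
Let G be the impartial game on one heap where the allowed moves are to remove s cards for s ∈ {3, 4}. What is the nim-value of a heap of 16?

Build the Grundy sequence with g(k) = mex{g(k−s) : s ∈ {3, 4}, s ≤ k}:
k:     0  1  2  3  4  5  6  7  8  9 10 11 12 13 14 15 16
g(k):  0  0  0  1  1  1  2  0  0  0  1  1  1  2  0  0  0
So g(16) = 0.

0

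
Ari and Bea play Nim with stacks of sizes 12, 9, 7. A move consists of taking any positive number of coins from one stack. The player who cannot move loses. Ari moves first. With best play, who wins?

In binary:
  1100  (12)
  1001  (9)
  0111  (7)
  ----
  0010  (2)
The nim-sum is 2 ≠ 0, so this is an N-position: the player to move can win; Ari has a winning move.

Ari wins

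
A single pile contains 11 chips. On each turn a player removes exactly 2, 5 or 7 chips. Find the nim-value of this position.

Compute g(0), g(1), … for moves {2, 5, 7}:
g(0) = mex{} = 0
g(1) = mex{} = 0
g(2) = mex{0} = 1
g(3) = mex{0} = 1
g(4) = mex{1} = 0
g(5) = mex{0,1} = 2
g(6) = mex{0} = 1
g(7) = mex{0,1,2} = 3
g(8) = mex{0,1} = 2
g(9) = mex{0,1,3} = 2
g(10) = mex{1,2} = 0
g(11) = mex{0,1,2} = 3
So g(11) = 3.

3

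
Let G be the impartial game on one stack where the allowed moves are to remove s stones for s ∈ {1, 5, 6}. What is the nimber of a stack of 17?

2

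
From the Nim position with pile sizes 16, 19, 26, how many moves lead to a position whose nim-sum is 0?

Nim-sum: 16 XOR 19 XOR 26 = 25.
The overall nim-sum is X = 25. A pile of size p has a winning move iff p XOR X < p (reduce it to p XOR X).
  16: 16 XOR 25 = 9 < 16 — winning move (to 9).
  19: 19 XOR 25 = 10 < 19 — winning move (to 10).
  26: 26 XOR 25 = 3 < 26 — winning move (to 3).
That gives 3 winning moves.

3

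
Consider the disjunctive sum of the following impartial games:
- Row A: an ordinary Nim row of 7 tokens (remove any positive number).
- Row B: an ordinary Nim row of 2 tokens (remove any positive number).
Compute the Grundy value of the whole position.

5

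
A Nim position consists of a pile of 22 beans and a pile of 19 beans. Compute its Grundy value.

5

Nim-sum: 22 XOR 19 = 5.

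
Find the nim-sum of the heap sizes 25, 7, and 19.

13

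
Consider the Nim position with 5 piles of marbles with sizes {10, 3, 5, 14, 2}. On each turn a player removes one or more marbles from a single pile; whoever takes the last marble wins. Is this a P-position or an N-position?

P-position

Nim-sum: 10 XOR 3 XOR 5 XOR 14 XOR 2 = 0.
The nim-sum is 0, so this is a P-position: the player to move is in a losing position under optimal play.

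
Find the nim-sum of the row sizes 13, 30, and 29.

14

In binary:
  01101  (13)
  11110  (30)
  11101  (29)
  -----
  01110  (14)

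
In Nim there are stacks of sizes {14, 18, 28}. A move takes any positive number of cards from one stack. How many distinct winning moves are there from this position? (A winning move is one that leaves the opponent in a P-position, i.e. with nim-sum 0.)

0

Write each in binary and XOR column by column:
  01110  (14)
  10010  (18)
  11100  (28)
  -----
  00000  (0)
The nim-sum is already 0, so every move leaves a nonzero nim-sum — there are no winning moves.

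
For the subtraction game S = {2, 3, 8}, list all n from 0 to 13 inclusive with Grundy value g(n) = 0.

0, 1, 5, 6, 10, 11

Build the Grundy sequence with g(k) = mex{g(k−s) : s ∈ {2, 3, 8}, s ≤ k}:
g(0) = mex{} = 0
g(1) = mex{} = 0
g(2) = mex{0} = 1
g(3) = mex{0} = 1
g(4) = mex{0,1} = 2
g(5) = mex{1} = 0
g(6) = mex{1,2} = 0
g(7) = mex{0,2} = 1
g(8) = mex{0} = 1
g(9) = mex{0,1} = 2
g(10) = mex{1} = 0
g(11) = mex{1,2} = 0
g(12) = mex{0,2} = 1
g(13) = mex{0} = 1
The P-positions (g = 0) in 0..13 are 0, 1, 5, 6, 10, 11.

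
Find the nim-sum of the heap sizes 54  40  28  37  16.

55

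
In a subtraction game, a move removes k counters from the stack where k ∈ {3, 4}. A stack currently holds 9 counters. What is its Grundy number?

0

Compute g(0), g(1), … for moves {3, 4}:
g(0) = mex{} = 0
g(1) = mex{} = 0
g(2) = mex{} = 0
g(3) = mex{0} = 1
g(4) = mex{0} = 1
g(5) = mex{0} = 1
g(6) = mex{0,1} = 2
g(7) = mex{1} = 0
g(8) = mex{1} = 0
g(9) = mex{1,2} = 0
So g(9) = 0.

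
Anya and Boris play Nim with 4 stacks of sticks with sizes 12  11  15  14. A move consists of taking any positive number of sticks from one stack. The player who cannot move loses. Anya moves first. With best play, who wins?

Anya wins

Write each in binary and XOR column by column:
  1100  (12)
  1011  (11)
  1111  (15)
  1110  (14)
  ----
  0110  (6)
The nim-sum is 6 ≠ 0, so this is an N-position: the player to move can win; Anya has a winning move.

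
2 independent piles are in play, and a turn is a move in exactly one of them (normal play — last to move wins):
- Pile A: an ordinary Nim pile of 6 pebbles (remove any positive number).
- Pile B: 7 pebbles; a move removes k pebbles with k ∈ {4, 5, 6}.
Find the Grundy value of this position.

Pile A is a plain Nim pile of size 6, so its Grundy value is 6.
Build the Grundy sequence for pile B with g(k) = mex{g(k−s) : s ∈ {4, 5, 6}, s ≤ k}:
g(0) = mex{} = 0
g(1) = mex{} = 0
g(2) = mex{} = 0
g(3) = mex{} = 0
g(4) = mex{0} = 1
g(5) = mex{0} = 1
g(6) = mex{0} = 1
g(7) = mex{0} = 1
So g(7) = 1.
By the Sprague-Grundy theorem, the Grundy value of a sum of independent games is the XOR of the component values.
Combined value = 6 ⊕ 1 = 7.

7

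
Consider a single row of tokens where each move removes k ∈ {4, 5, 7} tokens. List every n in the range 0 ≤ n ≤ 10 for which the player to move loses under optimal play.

0, 1, 2, 3

Grundy values for subtraction set {4, 5, 7}:
g(0) = mex{} = 0
g(1) = mex{} = 0
g(2) = mex{} = 0
g(3) = mex{} = 0
g(4) = mex{0} = 1
g(5) = mex{0} = 1
g(6) = mex{0} = 1
g(7) = mex{0} = 1
g(8) = mex{0,1} = 2
g(9) = mex{0,1} = 2
g(10) = mex{0,1} = 2
The P-positions (g = 0) in 0..10 are 0, 1, 2, 3.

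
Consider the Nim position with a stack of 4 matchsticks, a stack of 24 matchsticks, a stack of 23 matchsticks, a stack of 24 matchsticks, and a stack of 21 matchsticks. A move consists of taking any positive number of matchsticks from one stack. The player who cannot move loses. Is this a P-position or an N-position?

N-position

Compute the nim-sum pairwise:
4 ^ 24 = 28
28 ^ 23 = 11
11 ^ 24 = 19
19 ^ 21 = 6
The nim-sum is 6 ≠ 0, so this is an N-position: the player to move can win.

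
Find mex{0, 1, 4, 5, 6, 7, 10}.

The values 0, 1 are all present; 2 is the first non-negative integer missing from the set.

2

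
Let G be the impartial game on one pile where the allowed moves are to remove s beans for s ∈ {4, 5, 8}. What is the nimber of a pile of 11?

Grundy values for subtraction set {4, 5, 8}:
g(0) = mex{} = 0
g(1) = mex{} = 0
g(2) = mex{} = 0
g(3) = mex{} = 0
g(4) = mex{0} = 1
g(5) = mex{0} = 1
g(6) = mex{0} = 1
g(7) = mex{0} = 1
g(8) = mex{0,1} = 2
g(9) = mex{0,1} = 2
g(10) = mex{0,1} = 2
g(11) = mex{0,1} = 2
So g(11) = 2.

2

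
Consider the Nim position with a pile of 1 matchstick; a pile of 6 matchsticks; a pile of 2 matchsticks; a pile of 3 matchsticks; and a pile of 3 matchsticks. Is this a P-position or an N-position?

Compute the nim-sum pairwise:
1 ^ 6 = 7
7 ^ 2 = 5
5 ^ 3 = 6
6 ^ 3 = 5
The nim-sum is 5 ≠ 0, so this is an N-position: the player to move can win.

N-position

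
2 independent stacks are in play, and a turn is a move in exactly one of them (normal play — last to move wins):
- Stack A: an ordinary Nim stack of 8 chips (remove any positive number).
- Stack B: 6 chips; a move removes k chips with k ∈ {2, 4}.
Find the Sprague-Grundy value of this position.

8

Stack A is a plain Nim stack of size 8, so its Grundy value is 8.
Grundy values for stack B (subtraction set {2, 4}):
k:     0  1  2  3  4  5  6
g(k):  0  0  1  1  2  2  0
So g(6) = 0.
The value of a disjunctive sum is the nim-sum of the parts.
Combined value = 8 ⊕ 0 = 8.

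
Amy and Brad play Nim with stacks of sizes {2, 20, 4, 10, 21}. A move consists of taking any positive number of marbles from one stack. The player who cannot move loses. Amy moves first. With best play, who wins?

Amy wins

Write each in binary and XOR column by column:
  00010  (2)
  10100  (20)
  00100  (4)
  01010  (10)
  10101  (21)
  -----
  01101  (13)
The nim-sum is 13 ≠ 0, so this is an N-position: the player to move can win; Amy has a winning move.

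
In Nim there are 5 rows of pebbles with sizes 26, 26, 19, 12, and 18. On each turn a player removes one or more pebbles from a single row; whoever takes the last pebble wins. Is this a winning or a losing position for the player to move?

Winning position

In binary:
  11010  (26)
  11010  (26)
  10011  (19)
  01100  (12)
  10010  (18)
  -----
  01101  (13)
The nim-sum is 13 ≠ 0, so this is an N-position: the player to move can win.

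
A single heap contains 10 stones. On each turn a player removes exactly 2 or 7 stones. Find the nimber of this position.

0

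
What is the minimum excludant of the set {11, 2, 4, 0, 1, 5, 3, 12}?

6

The values 0, 1, 2, 3, 4, 5 are all present; 6 is the first non-negative integer missing from the set.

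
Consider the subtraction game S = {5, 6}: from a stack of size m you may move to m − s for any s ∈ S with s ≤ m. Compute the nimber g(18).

1

Grundy values for subtraction set {5, 6}:
k:     0  1  2  3  4  5  6  7  8  9 10 11 12 13 14 15 16 17 18
g(k):  0  0  0  0  0  1  1  1  1  1  2  0  0  0  0  0  1  1  1
So g(18) = 1.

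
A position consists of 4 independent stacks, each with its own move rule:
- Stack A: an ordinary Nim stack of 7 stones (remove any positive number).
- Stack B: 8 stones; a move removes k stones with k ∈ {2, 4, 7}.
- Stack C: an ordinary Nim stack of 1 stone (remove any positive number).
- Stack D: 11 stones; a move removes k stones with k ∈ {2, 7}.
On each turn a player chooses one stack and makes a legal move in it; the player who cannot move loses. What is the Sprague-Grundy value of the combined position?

6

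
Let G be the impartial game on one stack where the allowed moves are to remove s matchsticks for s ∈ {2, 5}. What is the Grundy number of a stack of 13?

Build the Grundy sequence with g(k) = mex{g(k−s) : s ∈ {2, 5}, s ≤ k}:
k:     0  1  2  3  4  5  6  7  8  9 10 11 12 13
g(k):  0  0  1  1  0  2  1  0  0  1  1  0  2  1
So g(13) = 1.

1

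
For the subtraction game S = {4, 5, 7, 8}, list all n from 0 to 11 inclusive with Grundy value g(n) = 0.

0, 1, 2, 3

Compute g(0), g(1), … for moves {4, 5, 7, 8}:
g(0) = mex{} = 0
g(1) = mex{} = 0
g(2) = mex{} = 0
g(3) = mex{} = 0
g(4) = mex{0} = 1
g(5) = mex{0} = 1
g(6) = mex{0} = 1
g(7) = mex{0} = 1
g(8) = mex{0,1} = 2
g(9) = mex{0,1} = 2
g(10) = mex{0,1} = 2
g(11) = mex{0,1} = 2
The P-positions (g = 0) in 0..11 are 0, 1, 2, 3.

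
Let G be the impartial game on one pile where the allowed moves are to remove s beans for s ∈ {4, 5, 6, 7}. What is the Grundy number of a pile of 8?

Grundy values for subtraction set {4, 5, 6, 7}:
g(0) = mex{} = 0
g(1) = mex{} = 0
g(2) = mex{} = 0
g(3) = mex{} = 0
g(4) = mex{0} = 1
g(5) = mex{0} = 1
g(6) = mex{0} = 1
g(7) = mex{0} = 1
g(8) = mex{0,1} = 2
So g(8) = 2.

2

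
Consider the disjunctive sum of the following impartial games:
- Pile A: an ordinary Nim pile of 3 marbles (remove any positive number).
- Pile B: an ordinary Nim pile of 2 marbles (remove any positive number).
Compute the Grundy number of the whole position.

1

Pile A is a plain Nim pile of size 3, so its Grundy value is 3.
Pile B is a plain Nim pile of size 2, so its Grundy value is 2.
The value of a disjunctive sum is the nim-sum of the parts.
Combined value = 3 XOR 2 = 1.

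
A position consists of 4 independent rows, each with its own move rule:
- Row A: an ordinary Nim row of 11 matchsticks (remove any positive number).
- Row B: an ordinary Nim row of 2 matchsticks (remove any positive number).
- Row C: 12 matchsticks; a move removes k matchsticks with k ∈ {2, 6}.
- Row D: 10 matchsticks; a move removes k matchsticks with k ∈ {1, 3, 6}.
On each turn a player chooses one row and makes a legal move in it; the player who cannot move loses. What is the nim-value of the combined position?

Row A is a plain Nim row of size 11, so its Grundy value is 11.
Row B is a plain Nim row of size 2, so its Grundy value is 2.
For row C, compute g(0), g(1), … with moves {2, 6}:
k:     0  1  2  3  4  5  6  7  8  9 10 11 12
g(k):  0  0  1  1  0  0  1  1  0  0  1  1  0
So g(12) = 0.
For row D, compute g(0), g(1), … with moves {1, 3, 6}:
g(0) = mex{} = 0
g(1) = mex{0} = 1
g(2) = mex{1} = 0
g(3) = mex{0} = 1
g(4) = mex{1} = 0
g(5) = mex{0} = 1
g(6) = mex{0,1} = 2
g(7) = mex{0,1,2} = 3
g(8) = mex{0,1,3} = 2
g(9) = mex{1,2} = 0
g(10) = mex{0,3} = 1
So g(10) = 1.
By the Sprague-Grundy theorem, the Grundy value of a sum of independent games is the XOR of the component values.
Combined value = 11 ⊕ 2 ⊕ 0 ⊕ 1 = 8.

8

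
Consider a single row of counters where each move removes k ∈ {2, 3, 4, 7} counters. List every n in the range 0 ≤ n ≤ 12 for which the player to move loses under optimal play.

0, 1, 6, 11, 12

Build the Grundy sequence with g(k) = mex{g(k−s) : s ∈ {2, 3, 4, 7}, s ≤ k}:
k:     0  1  2  3  4  5  6  7  8  9 10 11 12
g(k):  0  0  1  1  2  2  0  3  1  4  2  0  0
The P-positions (g = 0) in 0..12 are 0, 1, 6, 11, 12.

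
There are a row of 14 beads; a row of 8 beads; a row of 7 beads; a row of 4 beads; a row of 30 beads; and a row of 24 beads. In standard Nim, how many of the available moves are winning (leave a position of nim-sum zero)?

3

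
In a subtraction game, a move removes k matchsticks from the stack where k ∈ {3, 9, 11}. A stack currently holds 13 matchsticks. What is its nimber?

2

Compute g(0), g(1), … for moves {3, 9, 11}:
g(0) = mex{} = 0
g(1) = mex{} = 0
g(2) = mex{} = 0
g(3) = mex{0} = 1
g(4) = mex{0} = 1
g(5) = mex{0} = 1
g(6) = mex{1} = 0
g(7) = mex{1} = 0
g(8) = mex{1} = 0
g(9) = mex{0} = 1
g(10) = mex{0} = 1
g(11) = mex{0} = 1
g(12) = mex{0,1} = 2
g(13) = mex{0,1} = 2
So g(13) = 2.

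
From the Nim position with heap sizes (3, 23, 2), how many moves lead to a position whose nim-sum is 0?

Nim-sum: 3 XOR 23 XOR 2 = 22.
The overall nim-sum is X = 22. A heap of size p has a winning move iff p XOR X < p (reduce it to p XOR X).
  3: 3 XOR 22 = 21 ≥ 3 — no move.
  23: 23 XOR 22 = 1 < 23 — winning move (to 1).
  2: 2 XOR 22 = 20 ≥ 2 — no move.
That gives 1 winning move.

1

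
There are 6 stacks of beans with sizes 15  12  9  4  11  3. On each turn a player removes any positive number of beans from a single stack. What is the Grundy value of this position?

6

Compute the nim-sum pairwise:
15 XOR 12 = 3
3 XOR 9 = 10
10 XOR 4 = 14
14 XOR 11 = 5
5 XOR 3 = 6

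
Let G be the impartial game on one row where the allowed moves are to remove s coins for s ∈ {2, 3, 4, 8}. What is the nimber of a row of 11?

2

Build the Grundy sequence with g(k) = mex{g(k−s) : s ∈ {2, 3, 4, 8}, s ≤ k}:
g(0) = mex{} = 0
g(1) = mex{} = 0
g(2) = mex{0} = 1
g(3) = mex{0} = 1
g(4) = mex{0,1} = 2
g(5) = mex{0,1} = 2
g(6) = mex{1,2} = 0
g(7) = mex{1,2} = 0
g(8) = mex{0,2} = 1
g(9) = mex{0,2} = 1
g(10) = mex{0,1} = 2
g(11) = mex{0,1} = 2
So g(11) = 2.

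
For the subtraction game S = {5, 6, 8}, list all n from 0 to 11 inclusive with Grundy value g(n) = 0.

Build the Grundy sequence with g(k) = mex{g(k−s) : s ∈ {5, 6, 8}, s ≤ k}:
k:     0  1  2  3  4  5  6  7  8  9 10 11
g(k):  0  0  0  0  0  1  1  1  1  1  2  2
The P-positions (g = 0) in 0..11 are 0, 1, 2, 3, 4.

0, 1, 2, 3, 4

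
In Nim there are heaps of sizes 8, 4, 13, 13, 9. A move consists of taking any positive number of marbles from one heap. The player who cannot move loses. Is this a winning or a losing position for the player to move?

Nim-sum: 8 ^ 4 ^ 13 ^ 13 ^ 9 = 5.
The nim-sum is 5 ≠ 0, so this is an N-position: the player to move can win.

Winning position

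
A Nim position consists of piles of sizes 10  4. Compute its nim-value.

14

Bitwise XOR of the heap sizes:
  1010  (10)
  0100  (4)
  ----
  1110  (14)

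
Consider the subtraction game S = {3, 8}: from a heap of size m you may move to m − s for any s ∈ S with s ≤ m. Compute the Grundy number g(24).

Build the Grundy sequence with g(k) = mex{g(k−s) : s ∈ {3, 8}, s ≤ k}:
k:     0  1  2  3  4  5  6  7  8  9 10 11 12 13 14 15 16 17 18 19 20 21 22 23 24
g(k):  0  0  0  1  1  1  0  0  2  1  1  0  0  0  1  1  1  0  0  2  1  1  0  0  0
So g(24) = 0.

0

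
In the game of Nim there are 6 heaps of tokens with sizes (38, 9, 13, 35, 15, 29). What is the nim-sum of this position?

19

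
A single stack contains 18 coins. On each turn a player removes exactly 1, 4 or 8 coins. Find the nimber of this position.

Build the Grundy sequence with g(k) = mex{g(k−s) : s ∈ {1, 4, 8}, s ≤ k}:
k:     0  1  2  3  4  5  6  7  8  9 10 11 12 13 14 15 16 17 18
g(k):  0  1  0  1  2  0  1  0  1  2  3  2  0  1  0  1  2  0  1
So g(18) = 1.

1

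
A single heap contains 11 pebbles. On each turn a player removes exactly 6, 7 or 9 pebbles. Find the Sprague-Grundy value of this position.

Build the Grundy sequence with g(k) = mex{g(k−s) : s ∈ {6, 7, 9}, s ≤ k}:
k:     0  1  2  3  4  5  6  7  8  9 10 11
g(k):  0  0  0  0  0  0  1  1  1  1  1  1
So g(11) = 1.

1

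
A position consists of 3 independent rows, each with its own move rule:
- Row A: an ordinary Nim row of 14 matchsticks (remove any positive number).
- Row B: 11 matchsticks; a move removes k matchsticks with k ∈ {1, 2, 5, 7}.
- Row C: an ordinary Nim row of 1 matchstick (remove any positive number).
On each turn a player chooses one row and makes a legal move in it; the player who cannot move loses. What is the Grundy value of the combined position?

13

Row A is a plain Nim row of size 14, so its Grundy value is 14.
For row B, compute g(0), g(1), … with moves {1, 2, 5, 7}:
k:     0  1  2  3  4  5  6  7  8  9 10 11
g(k):  0  1  2  0  1  2  0  1  2  0  1  2
So g(11) = 2.
Row C is a plain Nim row of size 1, so its Grundy value is 1.
By the Sprague-Grundy theorem, the Grundy value of a sum of independent games is the XOR of the component values.
Combined value = 14 ⊕ 2 ⊕ 1 = 13.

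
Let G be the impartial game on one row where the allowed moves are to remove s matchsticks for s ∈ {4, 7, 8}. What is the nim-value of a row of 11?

Build the Grundy sequence with g(k) = mex{g(k−s) : s ∈ {4, 7, 8}, s ≤ k}:
k:     0  1  2  3  4  5  6  7  8  9 10 11
g(k):  0  0  0  0  1  1  1  1  2  2  2  2
So g(11) = 2.

2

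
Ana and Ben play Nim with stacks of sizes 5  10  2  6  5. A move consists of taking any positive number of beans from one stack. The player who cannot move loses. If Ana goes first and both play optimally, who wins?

Ana wins

Write each in binary and XOR column by column:
  0101  (5)
  1010  (10)
  0010  (2)
  0110  (6)
  0101  (5)
  ----
  1110  (14)
The nim-sum is 14 ≠ 0, so this is an N-position: the player to move can win; Ana has a winning move.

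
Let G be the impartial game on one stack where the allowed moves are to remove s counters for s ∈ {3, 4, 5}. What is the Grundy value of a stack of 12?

1

Grundy values for subtraction set {3, 4, 5}:
g(0) = mex{} = 0
g(1) = mex{} = 0
g(2) = mex{} = 0
g(3) = mex{0} = 1
g(4) = mex{0} = 1
g(5) = mex{0} = 1
g(6) = mex{0,1} = 2
g(7) = mex{0,1} = 2
g(8) = mex{1} = 0
g(9) = mex{1,2} = 0
g(10) = mex{1,2} = 0
g(11) = mex{0,2} = 1
g(12) = mex{0,2} = 1
So g(12) = 1.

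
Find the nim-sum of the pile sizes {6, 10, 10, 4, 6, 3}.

7

Nim-sum: 6 ⊕ 10 ⊕ 10 ⊕ 4 ⊕ 6 ⊕ 3 = 7.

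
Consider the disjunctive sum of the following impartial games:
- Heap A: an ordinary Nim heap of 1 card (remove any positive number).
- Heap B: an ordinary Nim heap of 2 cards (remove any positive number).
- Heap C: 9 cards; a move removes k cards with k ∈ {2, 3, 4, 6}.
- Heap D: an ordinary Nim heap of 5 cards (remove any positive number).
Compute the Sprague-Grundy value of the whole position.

Heap A is a plain Nim heap of size 1, so its Grundy value is 1.
Heap B is a plain Nim heap of size 2, so its Grundy value is 2.
Build the Grundy sequence for heap C with g(k) = mex{g(k−s) : s ∈ {2, 3, 4, 6}, s ≤ k}:
k:     0  1  2  3  4  5  6  7  8  9
g(k):  0  0  1  1  2  2  3  3  0  0
So g(9) = 0.
Heap D is a plain Nim heap of size 5, so its Grundy value is 5.
The value of a disjunctive sum is the nim-sum of the parts.
Combined value = 1 ⊕ 2 ⊕ 0 ⊕ 5 = 6.

6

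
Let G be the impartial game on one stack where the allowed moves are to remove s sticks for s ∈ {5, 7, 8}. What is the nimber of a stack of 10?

Build the Grundy sequence with g(k) = mex{g(k−s) : s ∈ {5, 7, 8}, s ≤ k}:
g(0) = mex{} = 0
g(1) = mex{} = 0
g(2) = mex{} = 0
g(3) = mex{} = 0
g(4) = mex{} = 0
g(5) = mex{0} = 1
g(6) = mex{0} = 1
g(7) = mex{0} = 1
g(8) = mex{0} = 1
g(9) = mex{0} = 1
g(10) = mex{0,1} = 2
So g(10) = 2.

2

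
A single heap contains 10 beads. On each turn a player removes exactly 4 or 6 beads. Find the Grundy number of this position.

Grundy values for subtraction set {4, 6}:
g(0) = mex{} = 0
g(1) = mex{} = 0
g(2) = mex{} = 0
g(3) = mex{} = 0
g(4) = mex{0} = 1
g(5) = mex{0} = 1
g(6) = mex{0} = 1
g(7) = mex{0} = 1
g(8) = mex{0,1} = 2
g(9) = mex{0,1} = 2
g(10) = mex{1} = 0
So g(10) = 0.

0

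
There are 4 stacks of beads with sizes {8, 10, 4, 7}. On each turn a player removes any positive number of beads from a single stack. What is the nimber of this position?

1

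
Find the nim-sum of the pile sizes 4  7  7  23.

19

Nim-sum: 4 ⊕ 7 ⊕ 7 ⊕ 23 = 19.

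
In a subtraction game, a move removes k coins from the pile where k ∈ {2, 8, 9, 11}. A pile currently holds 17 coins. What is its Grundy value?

0

Build the Grundy sequence with g(k) = mex{g(k−s) : s ∈ {2, 8, 9, 11}, s ≤ k}:
k:     0  1  2  3  4  5  6  7  8  9 10 11 12 13 14 15 16 17
g(k):  0  0  1  1  0  0  1  1  2  2  3  3  2  2  3  3  4  0
So g(17) = 0.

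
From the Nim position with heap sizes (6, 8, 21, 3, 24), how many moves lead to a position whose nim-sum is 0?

0

In binary:
  00110  (6)
  01000  (8)
  10101  (21)
  00011  (3)
  11000  (24)
  -----
  00000  (0)
The nim-sum is already 0, so every move leaves a nonzero nim-sum — there are no winning moves.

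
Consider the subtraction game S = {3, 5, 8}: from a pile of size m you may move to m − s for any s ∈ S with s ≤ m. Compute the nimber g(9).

3

Compute g(0), g(1), … for moves {3, 5, 8}:
k:     0  1  2  3  4  5  6  7  8  9
g(k):  0  0  0  1  1  1  2  2  2  3
So g(9) = 3.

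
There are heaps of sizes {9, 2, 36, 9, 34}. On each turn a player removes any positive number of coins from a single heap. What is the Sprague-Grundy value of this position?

4

Compute the nim-sum pairwise:
9 ^ 2 = 11
11 ^ 36 = 47
47 ^ 9 = 38
38 ^ 34 = 4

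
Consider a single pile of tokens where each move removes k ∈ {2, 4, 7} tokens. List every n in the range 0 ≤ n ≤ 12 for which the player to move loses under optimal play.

Grundy values for subtraction set {2, 4, 7}:
k:     0  1  2  3  4  5  6  7  8  9 10 11 12
g(k):  0  0  1  1  2  2  0  3  1  0  2  1  0
The P-positions (g = 0) in 0..12 are 0, 1, 6, 9, 12.

0, 1, 6, 9, 12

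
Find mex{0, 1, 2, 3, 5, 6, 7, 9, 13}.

4

The values 0, 1, 2, 3 are all present; 4 is the first non-negative integer missing from the set.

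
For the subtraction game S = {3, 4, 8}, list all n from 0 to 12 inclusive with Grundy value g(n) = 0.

Grundy values for subtraction set {3, 4, 8}:
g(0) = mex{} = 0
g(1) = mex{} = 0
g(2) = mex{} = 0
g(3) = mex{0} = 1
g(4) = mex{0} = 1
g(5) = mex{0} = 1
g(6) = mex{0,1} = 2
g(7) = mex{1} = 0
g(8) = mex{0,1} = 2
g(9) = mex{0,1,2} = 3
g(10) = mex{0,2} = 1
g(11) = mex{0,1,2} = 3
g(12) = mex{1,2,3} = 0
The P-positions (g = 0) in 0..12 are 0, 1, 2, 7, 12.

0, 1, 2, 7, 12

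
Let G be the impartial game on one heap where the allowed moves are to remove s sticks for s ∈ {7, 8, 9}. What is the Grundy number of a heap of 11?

1

Build the Grundy sequence with g(k) = mex{g(k−s) : s ∈ {7, 8, 9}, s ≤ k}:
g(0) = mex{} = 0
g(1) = mex{} = 0
g(2) = mex{} = 0
g(3) = mex{} = 0
g(4) = mex{} = 0
g(5) = mex{} = 0
g(6) = mex{} = 0
g(7) = mex{0} = 1
g(8) = mex{0} = 1
g(9) = mex{0} = 1
g(10) = mex{0} = 1
g(11) = mex{0} = 1
So g(11) = 1.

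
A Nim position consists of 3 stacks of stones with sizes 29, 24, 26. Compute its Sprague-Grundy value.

In binary:
  11101  (29)
  11000  (24)
  11010  (26)
  -----
  11111  (31)

31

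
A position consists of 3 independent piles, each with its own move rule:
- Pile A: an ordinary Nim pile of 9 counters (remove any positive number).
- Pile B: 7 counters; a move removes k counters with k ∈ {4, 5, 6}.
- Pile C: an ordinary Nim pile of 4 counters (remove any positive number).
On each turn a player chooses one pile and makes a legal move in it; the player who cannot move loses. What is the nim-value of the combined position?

12

Pile A is a plain Nim pile of size 9, so its Grundy value is 9.
Build the Grundy sequence for pile B with g(k) = mex{g(k−s) : s ∈ {4, 5, 6}, s ≤ k}:
k:     0  1  2  3  4  5  6  7
g(k):  0  0  0  0  1  1  1  1
So g(7) = 1.
Pile C is a plain Nim pile of size 4, so its Grundy value is 4.
By the Sprague-Grundy theorem, the Grundy value of a sum of independent games is the XOR of the component values.
Combined value = 9 XOR 1 XOR 4 = 12.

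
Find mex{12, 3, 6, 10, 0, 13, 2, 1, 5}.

The values 0, 1, 2, 3 are all present; 4 is the first non-negative integer missing from the set.

4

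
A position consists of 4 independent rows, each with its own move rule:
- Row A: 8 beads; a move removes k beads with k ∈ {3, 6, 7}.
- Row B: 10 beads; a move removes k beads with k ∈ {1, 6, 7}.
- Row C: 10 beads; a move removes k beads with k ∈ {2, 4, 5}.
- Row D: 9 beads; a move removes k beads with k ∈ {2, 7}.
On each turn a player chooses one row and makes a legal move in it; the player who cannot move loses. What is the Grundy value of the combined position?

1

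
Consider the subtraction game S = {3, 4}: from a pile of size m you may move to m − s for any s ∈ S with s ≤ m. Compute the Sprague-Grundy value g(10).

Grundy values for subtraction set {3, 4}:
g(0) = mex{} = 0
g(1) = mex{} = 0
g(2) = mex{} = 0
g(3) = mex{0} = 1
g(4) = mex{0} = 1
g(5) = mex{0} = 1
g(6) = mex{0,1} = 2
g(7) = mex{1} = 0
g(8) = mex{1} = 0
g(9) = mex{1,2} = 0
g(10) = mex{0,2} = 1
So g(10) = 1.

1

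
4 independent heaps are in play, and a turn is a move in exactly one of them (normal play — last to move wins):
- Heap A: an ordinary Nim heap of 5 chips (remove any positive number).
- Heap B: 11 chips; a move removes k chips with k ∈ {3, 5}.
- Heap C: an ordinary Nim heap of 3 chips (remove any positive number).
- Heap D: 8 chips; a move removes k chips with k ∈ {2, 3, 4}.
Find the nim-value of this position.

6

Heap A is a plain Nim heap of size 5, so its Grundy value is 5.
Build the Grundy sequence for heap B with g(k) = mex{g(k−s) : s ∈ {3, 5}, s ≤ k}:
k:     0  1  2  3  4  5  6  7  8  9 10 11
g(k):  0  0  0  1  1  1  2  2  0  0  0  1
So g(11) = 1.
Heap C is a plain Nim heap of size 3, so its Grundy value is 3.
Build the Grundy sequence for heap D with g(k) = mex{g(k−s) : s ∈ {2, 3, 4}, s ≤ k}:
g(0) = mex{} = 0
g(1) = mex{} = 0
g(2) = mex{0} = 1
g(3) = mex{0} = 1
g(4) = mex{0,1} = 2
g(5) = mex{0,1} = 2
g(6) = mex{1,2} = 0
g(7) = mex{1,2} = 0
g(8) = mex{0,2} = 1
So g(8) = 1.
By the Sprague-Grundy theorem, the Grundy value of a sum of independent games is the XOR of the component values.
Combined value = 5 ⊕ 1 ⊕ 3 ⊕ 1 = 6.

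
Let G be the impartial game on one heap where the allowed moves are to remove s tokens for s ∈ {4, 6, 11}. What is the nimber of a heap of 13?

3

Build the Grundy sequence with g(k) = mex{g(k−s) : s ∈ {4, 6, 11}, s ≤ k}:
k:     0  1  2  3  4  5  6  7  8  9 10 11 12 13
g(k):  0  0  0  0  1  1  1  1  2  2  0  2  3  3
So g(13) = 3.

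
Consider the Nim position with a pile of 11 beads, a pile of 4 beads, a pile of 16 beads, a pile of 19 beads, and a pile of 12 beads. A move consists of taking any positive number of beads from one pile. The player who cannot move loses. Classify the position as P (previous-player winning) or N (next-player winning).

Compute the nim-sum pairwise:
11 ^ 4 = 15
15 ^ 16 = 31
31 ^ 19 = 12
12 ^ 12 = 0
The nim-sum is 0, so this is a P-position: the player to move is in a losing position under optimal play.

P-position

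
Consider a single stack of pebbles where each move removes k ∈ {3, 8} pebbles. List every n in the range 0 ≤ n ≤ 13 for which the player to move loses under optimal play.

Grundy values for subtraction set {3, 8}:
k:     0  1  2  3  4  5  6  7  8  9 10 11 12 13
g(k):  0  0  0  1  1  1  0  0  2  1  1  0  0  0
The P-positions (g = 0) in 0..13 are 0, 1, 2, 6, 7, 11, 12, 13.

0, 1, 2, 6, 7, 11, 12, 13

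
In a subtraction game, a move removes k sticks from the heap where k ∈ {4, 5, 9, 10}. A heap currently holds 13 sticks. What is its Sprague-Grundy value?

Grundy values for subtraction set {4, 5, 9, 10}:
g(0) = mex{} = 0
g(1) = mex{} = 0
g(2) = mex{} = 0
g(3) = mex{} = 0
g(4) = mex{0} = 1
g(5) = mex{0} = 1
g(6) = mex{0} = 1
g(7) = mex{0} = 1
g(8) = mex{0,1} = 2
g(9) = mex{0,1} = 2
g(10) = mex{0,1} = 2
g(11) = mex{0,1} = 2
g(12) = mex{0,1,2} = 3
g(13) = mex{0,1,2} = 3
So g(13) = 3.

3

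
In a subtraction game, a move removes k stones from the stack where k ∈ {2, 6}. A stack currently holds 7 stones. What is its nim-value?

1

Build the Grundy sequence with g(k) = mex{g(k−s) : s ∈ {2, 6}, s ≤ k}:
k:     0  1  2  3  4  5  6  7
g(k):  0  0  1  1  0  0  1  1
So g(7) = 1.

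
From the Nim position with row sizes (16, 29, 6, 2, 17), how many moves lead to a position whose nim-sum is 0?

3

Bitwise XOR of the heap sizes:
  10000  (16)
  11101  (29)
  00110  (6)
  00010  (2)
  10001  (17)
  -----
  11000  (24)
The overall nim-sum is X = 24. A row of size p has a winning move iff p XOR X < p (reduce it to p XOR X).
  16: 16 XOR 24 = 8 < 16 — winning move (to 8).
  29: 29 XOR 24 = 5 < 29 — winning move (to 5).
  6: 6 XOR 24 = 30 ≥ 6 — no move.
  2: 2 XOR 24 = 26 ≥ 2 — no move.
  17: 17 XOR 24 = 9 < 17 — winning move (to 9).
That gives 3 winning moves.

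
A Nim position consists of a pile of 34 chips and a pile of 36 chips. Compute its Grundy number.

6

Compute the nim-sum pairwise:
34 XOR 36 = 6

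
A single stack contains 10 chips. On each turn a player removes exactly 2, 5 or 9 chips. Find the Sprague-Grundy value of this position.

Build the Grundy sequence with g(k) = mex{g(k−s) : s ∈ {2, 5, 9}, s ≤ k}:
g(0) = mex{} = 0
g(1) = mex{} = 0
g(2) = mex{0} = 1
g(3) = mex{0} = 1
g(4) = mex{1} = 0
g(5) = mex{0,1} = 2
g(6) = mex{0} = 1
g(7) = mex{1,2} = 0
g(8) = mex{1} = 0
g(9) = mex{0} = 1
g(10) = mex{0,2} = 1
So g(10) = 1.

1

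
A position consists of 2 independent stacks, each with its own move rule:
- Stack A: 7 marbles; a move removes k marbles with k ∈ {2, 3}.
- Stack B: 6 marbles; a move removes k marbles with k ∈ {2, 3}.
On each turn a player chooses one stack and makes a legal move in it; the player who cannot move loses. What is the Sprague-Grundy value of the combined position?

Grundy values for stack A (subtraction set {2, 3}):
g(0) = mex{} = 0
g(1) = mex{} = 0
g(2) = mex{0} = 1
g(3) = mex{0} = 1
g(4) = mex{0,1} = 2
g(5) = mex{1} = 0
g(6) = mex{1,2} = 0
g(7) = mex{0,2} = 1
So g(7) = 1.
Grundy values for stack B (subtraction set {2, 3}):
k:     0  1  2  3  4  5  6
g(k):  0  0  1  1  2  0  0
So g(6) = 0.
The value of a disjunctive sum is the nim-sum of the parts.
Combined value = 1 ⊕ 0 = 1.

1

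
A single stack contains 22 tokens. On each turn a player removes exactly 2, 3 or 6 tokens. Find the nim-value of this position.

Build the Grundy sequence with g(k) = mex{g(k−s) : s ∈ {2, 3, 6}, s ≤ k}:
k:     0  1  2  3  4  5  6  7  8  9 10 11 12 13 14 15 16 17 18 19 20 21 22
g(k):  0  0  1  1  2  0  3  1  2  0  0  1  1  2  0  3  1  2  0  0  1  1  2
So g(22) = 2.

2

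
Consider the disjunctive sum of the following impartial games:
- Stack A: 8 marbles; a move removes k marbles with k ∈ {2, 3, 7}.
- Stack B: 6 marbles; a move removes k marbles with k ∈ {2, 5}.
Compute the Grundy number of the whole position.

0

Build the Grundy sequence for stack A with g(k) = mex{g(k−s) : s ∈ {2, 3, 7}, s ≤ k}:
k:     0  1  2  3  4  5  6  7  8
g(k):  0  0  1  1  2  0  0  1  1
So g(8) = 1.
Grundy values for stack B (subtraction set {2, 5}):
g(0) = mex{} = 0
g(1) = mex{} = 0
g(2) = mex{0} = 1
g(3) = mex{0} = 1
g(4) = mex{1} = 0
g(5) = mex{0,1} = 2
g(6) = mex{0} = 1
So g(6) = 1.
By the Sprague-Grundy theorem, the Grundy value of a sum of independent games is the XOR of the component values.
Combined value = 1 ⊕ 1 = 0.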